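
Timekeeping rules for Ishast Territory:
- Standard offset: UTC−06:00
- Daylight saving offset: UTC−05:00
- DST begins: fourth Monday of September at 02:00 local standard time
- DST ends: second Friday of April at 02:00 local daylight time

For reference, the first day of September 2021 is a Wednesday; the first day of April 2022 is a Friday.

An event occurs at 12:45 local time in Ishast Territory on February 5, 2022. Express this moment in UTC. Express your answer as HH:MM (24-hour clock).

17:45

1 September 2021 is a Wednesday, so the first Monday is September 6 and the fourth is September 27.
1 April 2022 is a Friday, so the first Friday is April 1 and the second is April 8.
Daylight saving runs 27 September 2021 – 8 April 2022; February 5, 2022 is inside that window, so Ishast Territory is at UTC−05:00.
12:45 local + 5h = 17:45 UTC.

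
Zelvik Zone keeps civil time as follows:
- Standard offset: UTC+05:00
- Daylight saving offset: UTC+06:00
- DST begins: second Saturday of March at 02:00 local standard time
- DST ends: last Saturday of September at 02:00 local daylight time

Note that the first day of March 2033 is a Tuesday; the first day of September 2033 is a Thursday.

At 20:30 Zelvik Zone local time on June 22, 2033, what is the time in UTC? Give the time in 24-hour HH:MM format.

1 March 2033 is a Tuesday, so the first Saturday is March 5 and the second is March 12.
1 September 2033 is a Thursday, so Saturdays fall on 3, 10, 17, 24; the last is September 24.
June 22, 2033 falls between 12 March and 24 September, so daylight saving is in effect and Zelvik Zone is at UTC+06:00.
20:30 local − 6h = 14:30 UTC.

14:30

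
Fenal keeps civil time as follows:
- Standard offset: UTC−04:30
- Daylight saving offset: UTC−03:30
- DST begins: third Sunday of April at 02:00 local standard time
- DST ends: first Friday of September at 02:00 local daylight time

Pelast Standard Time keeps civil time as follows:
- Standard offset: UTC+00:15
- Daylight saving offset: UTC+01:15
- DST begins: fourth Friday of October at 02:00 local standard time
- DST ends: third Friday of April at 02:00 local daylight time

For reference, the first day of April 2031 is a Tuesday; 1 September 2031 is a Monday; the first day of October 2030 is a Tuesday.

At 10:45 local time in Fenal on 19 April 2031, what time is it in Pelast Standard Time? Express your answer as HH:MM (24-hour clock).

1 April 2031 is a Tuesday, so the first Sunday is April 6 and the third is April 20.
1 September 2031 is a Monday, so the first Friday is September 5.
Daylight saving runs 20 April – 5 September; 19 April 2031 is outside that window, so Fenal is on standard time at UTC−04:30.
10:45 Fenal + 4h30m = 15:15 UTC.
1 October 2030 is a Tuesday, so the first Friday is October 4 and the fourth is October 25.
1 April 2031 is a Tuesday, so the first Friday is April 4 and the third is April 18.
At the standard offset (UTC+00:15), 15:15 UTC + 0h15m = 15:30 Pelast Standard Time standard time.
Daylight saving runs 25 October 2030 – 18 April 2031; the standard-time date in Pelast Standard Time, 19 April 2031, is outside that window, so Pelast Standard Time is on standard time at UTC+00:15.
15:15 UTC + 0h15m = 15:30 Pelast Standard Time.

15:30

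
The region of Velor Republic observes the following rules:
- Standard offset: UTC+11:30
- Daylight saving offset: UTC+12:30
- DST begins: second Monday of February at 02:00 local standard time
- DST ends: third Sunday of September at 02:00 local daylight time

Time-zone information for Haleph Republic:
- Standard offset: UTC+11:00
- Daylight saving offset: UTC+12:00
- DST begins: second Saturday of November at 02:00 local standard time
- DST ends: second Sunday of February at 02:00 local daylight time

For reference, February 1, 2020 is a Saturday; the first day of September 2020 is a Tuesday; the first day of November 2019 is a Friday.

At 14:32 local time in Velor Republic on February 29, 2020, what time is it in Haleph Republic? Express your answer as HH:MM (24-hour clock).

1 February 2020 is a Saturday, so the first Monday is February 3 and the second is February 10.
1 September 2020 is a Tuesday, so the first Sunday is September 6 and the third is September 20.
Daylight saving runs 10 February – 20 September; February 29, 2020 is inside that window, so Velor Republic is at UTC+12:30.
14:32 Velor Republic − 12h30m = 02:02 UTC.
1 November 2019 is a Friday, so the first Saturday is November 2 and the second is November 9.
1 February 2020 is a Saturday, so the first Sunday is February 2 and the second is February 9.
At the standard offset (UTC+11:00), 02:02 UTC + 11h = 13:02 Haleph Republic standard time.
The standard-time date in Haleph Republic, February 29, 2020, is outside the daylight-saving period (9 November 2019 – 9 February 2020), so Haleph Republic is on standard time, UTC+11:00.
02:02 UTC + 11h = 13:02 Haleph Republic.

13:02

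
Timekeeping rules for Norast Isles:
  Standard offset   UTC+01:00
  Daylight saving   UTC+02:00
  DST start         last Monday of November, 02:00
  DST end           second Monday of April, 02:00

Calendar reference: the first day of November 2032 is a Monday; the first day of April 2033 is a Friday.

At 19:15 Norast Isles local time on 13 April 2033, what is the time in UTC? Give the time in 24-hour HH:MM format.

18:15

1 November 2032 is a Monday, so Mondays fall on 1, 8, 15, 22, 29; the last is November 29.
1 April 2033 is a Friday, so the first Monday is April 4 and the second is April 11.
13 April 2033 is outside the daylight-saving period (29 November 2032 – 11 April 2033), so Norast Isles is on standard time, UTC+01:00.
19:15 local − 1h = 18:15 UTC.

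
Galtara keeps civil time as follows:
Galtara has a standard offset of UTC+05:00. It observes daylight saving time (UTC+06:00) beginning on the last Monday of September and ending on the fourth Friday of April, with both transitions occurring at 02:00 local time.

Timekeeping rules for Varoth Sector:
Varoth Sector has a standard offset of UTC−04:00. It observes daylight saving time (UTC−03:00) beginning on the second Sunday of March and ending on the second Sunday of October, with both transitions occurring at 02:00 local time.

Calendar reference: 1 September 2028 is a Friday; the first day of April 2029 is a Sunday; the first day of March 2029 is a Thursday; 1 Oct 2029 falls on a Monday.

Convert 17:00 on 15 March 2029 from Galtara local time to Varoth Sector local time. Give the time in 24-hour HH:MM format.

1 September 2028 is a Friday, so Mondays fall on 4, 11, 18, 25; the last is September 25.
1 April 2029 is a Sunday, so the first Friday is April 6 and the fourth is April 27.
15 March 2029 lies within the daylight-saving period (25 September 2028 – 27 April 2029), so Galtara is on daylight time, UTC+06:00.
17:00 Galtara − 6h = 11:00 UTC.
1 March 2029 is a Thursday, so the first Sunday is March 4 and the second is March 11.
1 October 2029 is a Monday, so the first Sunday is October 7 and the second is October 14.
At the standard offset (UTC−04:00), 11:00 UTC − 4h = 07:00 Varoth Sector standard time.
Daylight saving runs 11 March – 14 October; the standard-time date in Varoth Sector, 15 March 2029, is inside that window, so Varoth Sector is at UTC−03:00.
11:00 UTC − 3h = 08:00 Varoth Sector.

08:00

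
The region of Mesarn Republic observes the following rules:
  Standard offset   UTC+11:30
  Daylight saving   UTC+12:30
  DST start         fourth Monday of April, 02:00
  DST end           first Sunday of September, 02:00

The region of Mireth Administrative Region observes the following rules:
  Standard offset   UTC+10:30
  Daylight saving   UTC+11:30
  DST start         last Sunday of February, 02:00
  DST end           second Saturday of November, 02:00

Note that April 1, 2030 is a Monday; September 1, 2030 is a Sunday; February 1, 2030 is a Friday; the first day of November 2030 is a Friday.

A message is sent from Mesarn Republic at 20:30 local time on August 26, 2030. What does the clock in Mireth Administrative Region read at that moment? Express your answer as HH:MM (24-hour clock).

19:30

1 April 2030 is a Monday, so the first Monday is April 1 and the fourth is April 22.
1 September 2030 is a Sunday, so the first Sunday is September 1.
August 26, 2030 lies within the daylight-saving period (22 April – 1 September), so Mesarn Republic is on daylight time, UTC+12:30.
20:30 Mesarn Republic − 12h30m = 08:00 UTC.
1 February 2030 is a Friday, so Sundays fall on 3, 10, 17, 24; the last is February 24.
1 November 2030 is a Friday, so the first Saturday is November 2 and the second is November 9.
At the standard offset (UTC+10:30), 08:00 UTC + 10h30m = 18:30 Mireth Administrative Region standard time.
The standard-time date in Mireth Administrative Region, August 26, 2030, falls between 24 February and 9 November, so daylight saving is in effect and Mireth Administrative Region is at UTC+11:30.
08:00 UTC + 11h30m = 19:30 Mireth Administrative Region.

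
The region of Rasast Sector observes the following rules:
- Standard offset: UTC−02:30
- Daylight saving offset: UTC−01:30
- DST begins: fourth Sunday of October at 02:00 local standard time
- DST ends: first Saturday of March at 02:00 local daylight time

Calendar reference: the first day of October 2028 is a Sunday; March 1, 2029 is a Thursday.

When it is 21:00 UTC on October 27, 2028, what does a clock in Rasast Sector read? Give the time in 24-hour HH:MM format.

19:30

1 October 2028 is a Sunday, so the first Sunday is October 1 and the fourth is October 22.
1 March 2029 is a Thursday, so the first Saturday is March 3.
At the standard offset (UTC−02:30), 21:00 UTC − 2h30m = 18:30 Rasast Sector standard time.
Daylight saving runs 22 October 2028 – 3 March 2029; the standard-time date in Rasast Sector, October 27, 2028, is inside that window, so Rasast Sector is at UTC−01:30.
21:00 UTC − 1h30m = 19:30 local.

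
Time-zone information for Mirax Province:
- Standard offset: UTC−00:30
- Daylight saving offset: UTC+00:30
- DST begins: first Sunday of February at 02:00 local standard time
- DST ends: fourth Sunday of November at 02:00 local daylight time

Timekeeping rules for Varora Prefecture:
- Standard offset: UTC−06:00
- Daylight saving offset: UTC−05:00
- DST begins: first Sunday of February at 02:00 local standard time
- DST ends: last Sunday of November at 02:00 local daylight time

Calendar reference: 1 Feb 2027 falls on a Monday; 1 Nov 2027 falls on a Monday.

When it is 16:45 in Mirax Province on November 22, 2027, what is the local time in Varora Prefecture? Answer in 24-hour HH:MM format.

11:15

1 February 2027 is a Monday, so the first Sunday is February 7.
1 November 2027 is a Monday, so the first Sunday is November 7 and the fourth is November 28.
Daylight saving runs 7 February – 28 November; November 22, 2027 is inside that window, so Mirax Province is at UTC+00:30.
16:45 Mirax Province − 0h30m = 16:15 UTC.
1 February 2027 is a Monday, so the first Sunday is February 7.
1 November 2027 is a Monday, so Sundays fall on 7, 14, 21, 28; the last is November 28.
At the standard offset (UTC−06:00), 16:15 UTC − 6h = 10:15 Varora Prefecture standard time.
The standard-time date in Varora Prefecture, November 22, 2027, falls between 7 February and 28 November, so daylight saving is in effect and Varora Prefecture is at UTC−05:00.
16:15 UTC − 5h = 11:15 Varora Prefecture.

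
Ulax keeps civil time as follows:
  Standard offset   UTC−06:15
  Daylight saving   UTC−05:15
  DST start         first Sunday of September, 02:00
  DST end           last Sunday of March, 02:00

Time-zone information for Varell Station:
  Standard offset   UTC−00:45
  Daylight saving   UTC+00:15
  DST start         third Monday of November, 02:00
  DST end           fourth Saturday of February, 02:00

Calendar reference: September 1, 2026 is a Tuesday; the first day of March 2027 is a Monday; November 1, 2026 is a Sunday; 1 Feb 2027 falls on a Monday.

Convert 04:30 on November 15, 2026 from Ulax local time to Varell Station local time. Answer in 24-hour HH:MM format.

09:00

1 September 2026 is a Tuesday, so the first Sunday is September 6.
1 March 2027 is a Monday, so Sundays fall on 7, 14, 21, 28; the last is March 28.
Daylight saving runs 6 September 2026 – 28 March 2027; November 15, 2026 is inside that window, so Ulax is at UTC−05:15.
04:30 Ulax + 5h15m = 09:45 UTC.
1 November 2026 is a Sunday, so the first Monday is November 2 and the third is November 16.
1 February 2027 is a Monday, so the first Saturday is February 6 and the fourth is February 27.
At the standard offset (UTC−00:45), 09:45 UTC − 0h45m = 09:00 Varell Station standard time.
Daylight saving runs 16 November 2026 – 27 February 2027; the standard-time date in Varell Station, November 15, 2026, is outside that window, so Varell Station is on standard time at UTC−00:45.
09:45 UTC − 0h45m = 09:00 Varell Station.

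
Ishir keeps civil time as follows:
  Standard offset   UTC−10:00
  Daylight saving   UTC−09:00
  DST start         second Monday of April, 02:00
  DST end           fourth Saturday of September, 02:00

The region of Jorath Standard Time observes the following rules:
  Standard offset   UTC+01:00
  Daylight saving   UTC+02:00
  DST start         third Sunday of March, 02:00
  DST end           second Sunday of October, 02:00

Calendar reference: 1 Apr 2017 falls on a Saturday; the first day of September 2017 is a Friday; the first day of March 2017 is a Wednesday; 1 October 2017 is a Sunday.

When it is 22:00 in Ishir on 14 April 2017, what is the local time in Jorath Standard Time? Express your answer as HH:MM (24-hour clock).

1 April 2017 is a Saturday, so the first Monday is April 3 and the second is April 10.
1 September 2017 is a Friday, so the first Saturday is September 2 and the fourth is September 23.
14 April 2017 lies within the daylight-saving period (10 April – 23 September), so Ishir is on daylight time, UTC−09:00.
22:00 Ishir + 9h = 07:00 UTC (rolling into the next day, 15 April 2017).
1 March 2017 is a Wednesday, so the first Sunday is March 5 and the third is March 19.
1 October 2017 is a Sunday, so the first Sunday is October 1 and the second is October 8.
At the standard offset (UTC+01:00), 07:00 UTC + 1h = 08:00 Jorath Standard Time standard time.
The standard-time date in Jorath Standard Time, 15 April 2017, falls between 19 March and 8 October, so daylight saving is in effect and Jorath Standard Time is at UTC+02:00.
07:00 UTC + 2h = 09:00 Jorath Standard Time.

09:00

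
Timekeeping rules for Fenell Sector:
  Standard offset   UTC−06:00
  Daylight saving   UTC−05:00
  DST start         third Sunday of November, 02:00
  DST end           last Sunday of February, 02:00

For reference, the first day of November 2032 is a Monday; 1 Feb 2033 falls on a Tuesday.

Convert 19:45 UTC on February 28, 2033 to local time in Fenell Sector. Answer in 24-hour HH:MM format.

13:45

1 November 2032 is a Monday, so the first Sunday is November 7 and the third is November 21.
1 February 2033 is a Tuesday, so Sundays fall on 6, 13, 20, 27; the last is February 27.
At the standard offset (UTC−06:00), 19:45 UTC − 6h = 13:45 Fenell Sector standard time.
The standard-time date in Fenell Sector, February 28, 2033, is outside the daylight-saving period (21 November 2032 – 27 February 2033), so Fenell Sector is on standard time, UTC−06:00.
19:45 UTC − 6h = 13:45 local.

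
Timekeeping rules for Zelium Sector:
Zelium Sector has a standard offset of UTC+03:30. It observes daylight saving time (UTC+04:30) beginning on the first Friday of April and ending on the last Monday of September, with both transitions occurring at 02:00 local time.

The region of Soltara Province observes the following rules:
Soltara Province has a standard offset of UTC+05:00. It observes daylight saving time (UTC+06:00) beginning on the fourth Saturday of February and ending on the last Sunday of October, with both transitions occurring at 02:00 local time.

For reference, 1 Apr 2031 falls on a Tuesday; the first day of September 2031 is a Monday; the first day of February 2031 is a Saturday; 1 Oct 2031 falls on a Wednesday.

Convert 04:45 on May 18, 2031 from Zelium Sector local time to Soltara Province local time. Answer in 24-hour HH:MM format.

1 April 2031 is a Tuesday, so the first Friday is April 4.
1 September 2031 is a Monday, so Mondays fall on 1, 8, 15, 22, 29; the last is September 29.
May 18, 2031 falls between 4 April and 29 September, so daylight saving is in effect and Zelium Sector is at UTC+04:30.
04:45 Zelium Sector − 4h30m = 00:15 UTC.
1 February 2031 is a Saturday, so the first Saturday is February 1 and the fourth is February 22.
1 October 2031 is a Wednesday, so Sundays fall on 5, 12, 19, 26; the last is October 26.
At the standard offset (UTC+05:00), 00:15 UTC + 5h = 05:15 Soltara Province standard time.
The standard-time date in Soltara Province, May 18, 2031, falls between 22 February and 26 October, so daylight saving is in effect and Soltara Province is at UTC+06:00.
00:15 UTC + 6h = 06:15 Soltara Province.

06:15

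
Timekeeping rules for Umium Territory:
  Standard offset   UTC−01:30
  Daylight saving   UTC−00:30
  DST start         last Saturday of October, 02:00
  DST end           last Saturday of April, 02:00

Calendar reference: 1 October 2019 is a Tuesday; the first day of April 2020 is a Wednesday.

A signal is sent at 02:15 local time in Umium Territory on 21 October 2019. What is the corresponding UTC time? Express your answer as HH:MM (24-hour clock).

03:45

1 October 2019 is a Tuesday, so Saturdays fall on 5, 12, 19, 26; the last is October 26.
1 April 2020 is a Wednesday, so Saturdays fall on 4, 11, 18, 25; the last is April 25.
Daylight saving runs 26 October 2019 – 25 April 2020; 21 October 2019 is outside that window, so Umium Territory is on standard time at UTC−01:30.
02:15 local + 1h30m = 03:45 UTC.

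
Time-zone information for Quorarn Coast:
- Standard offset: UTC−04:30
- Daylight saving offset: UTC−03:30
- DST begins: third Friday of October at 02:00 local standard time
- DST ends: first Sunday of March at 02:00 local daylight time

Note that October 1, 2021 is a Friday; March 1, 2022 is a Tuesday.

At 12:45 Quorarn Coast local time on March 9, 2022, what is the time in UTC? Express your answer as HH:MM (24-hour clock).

1 October 2021 is a Friday, so the first Friday is October 1 and the third is October 15.
1 March 2022 is a Tuesday, so the first Sunday is March 6.
March 9, 2022 is outside the daylight-saving period (15 October 2021 – 6 March 2022), so Quorarn Coast is on standard time, UTC−04:30.
12:45 local + 4h30m = 17:15 UTC.

17:15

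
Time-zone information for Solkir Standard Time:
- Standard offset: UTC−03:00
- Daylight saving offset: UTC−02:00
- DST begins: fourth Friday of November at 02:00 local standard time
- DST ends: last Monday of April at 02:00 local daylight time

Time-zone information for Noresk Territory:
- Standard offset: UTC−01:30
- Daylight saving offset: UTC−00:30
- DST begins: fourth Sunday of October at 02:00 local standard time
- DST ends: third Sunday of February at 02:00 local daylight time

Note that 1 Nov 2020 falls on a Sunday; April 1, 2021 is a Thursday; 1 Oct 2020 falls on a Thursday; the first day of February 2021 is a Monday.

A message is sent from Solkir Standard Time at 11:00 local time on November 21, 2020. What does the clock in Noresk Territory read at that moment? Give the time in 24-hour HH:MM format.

13:30

1 November 2020 is a Sunday, so the first Friday is November 6 and the fourth is November 27.
1 April 2021 is a Thursday, so Mondays fall on 5, 12, 19, 26; the last is April 26.
November 21, 2020 is outside the daylight-saving period (27 November 2020 – 26 April 2021), so Solkir Standard Time is on standard time, UTC−03:00.
11:00 Solkir Standard Time + 3h = 14:00 UTC.
1 October 2020 is a Thursday, so the first Sunday is October 4 and the fourth is October 25.
1 February 2021 is a Monday, so the first Sunday is February 7 and the third is February 21.
At the standard offset (UTC−01:30), 14:00 UTC − 1h30m = 12:30 Noresk Territory standard time.
The standard-time date in Noresk Territory, November 21, 2020, lies within the daylight-saving period (25 October 2020 – 21 February 2021), so Noresk Territory is on daylight time, UTC−00:30.
14:00 UTC − 0h30m = 13:30 Noresk Territory.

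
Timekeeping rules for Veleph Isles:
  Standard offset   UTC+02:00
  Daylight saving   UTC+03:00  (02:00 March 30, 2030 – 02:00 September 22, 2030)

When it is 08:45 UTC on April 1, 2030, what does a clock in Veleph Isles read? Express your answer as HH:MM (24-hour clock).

11:45

At the standard offset (UTC+02:00), 08:45 UTC + 2h = 10:45 Veleph Isles standard time.
The standard-time date in Veleph Isles, April 1, 2030, lies within the daylight-saving period (30 March – 22 September), so Veleph Isles is on daylight time, UTC+03:00.
08:45 UTC + 3h = 11:45 local.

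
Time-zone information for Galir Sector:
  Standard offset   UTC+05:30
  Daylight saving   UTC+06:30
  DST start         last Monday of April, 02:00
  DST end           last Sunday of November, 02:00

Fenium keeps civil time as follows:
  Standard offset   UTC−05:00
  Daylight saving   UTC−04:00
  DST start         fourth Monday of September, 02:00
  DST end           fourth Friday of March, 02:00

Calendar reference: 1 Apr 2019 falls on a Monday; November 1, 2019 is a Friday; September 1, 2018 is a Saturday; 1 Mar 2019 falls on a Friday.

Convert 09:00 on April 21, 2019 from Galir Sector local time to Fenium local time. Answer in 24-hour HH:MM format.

22:30

1 April 2019 is a Monday, so Mondays fall on 1, 8, 15, 22, 29; the last is April 29.
1 November 2019 is a Friday, so Sundays fall on 3, 10, 17, 24; the last is November 24.
April 21, 2019 is outside the daylight-saving period (29 April – 24 November), so Galir Sector is on standard time, UTC+05:30.
09:00 Galir Sector − 5h30m = 03:30 UTC.
1 September 2018 is a Saturday, so the first Monday is September 3 and the fourth is September 24.
1 March 2019 is a Friday, so the first Friday is March 1 and the fourth is March 22.
At the standard offset (UTC−05:00), 03:30 UTC − 5h = 22:30 Fenium standard time (rolling into the previous day, 20 April 2019).
The standard-time date in Fenium, April 20, 2019, does not fall between 24 September 2018 and 22 March 2019, so daylight saving is not in effect and Fenium is at UTC−05:00.
03:30 UTC − 5h = 22:30 Fenium (rolling into the previous day, 20 April 2019).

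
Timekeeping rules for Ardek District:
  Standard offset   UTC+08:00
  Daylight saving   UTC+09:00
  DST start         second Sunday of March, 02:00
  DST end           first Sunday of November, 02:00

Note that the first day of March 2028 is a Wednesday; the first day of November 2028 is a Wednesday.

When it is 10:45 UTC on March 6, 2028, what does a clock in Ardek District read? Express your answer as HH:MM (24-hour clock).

18:45

1 March 2028 is a Wednesday, so the first Sunday is March 5 and the second is March 12.
1 November 2028 is a Wednesday, so the first Sunday is November 5.
At the standard offset (UTC+08:00), 10:45 UTC + 8h = 18:45 Ardek District standard time.
The standard-time date in Ardek District, March 6, 2028, does not fall between 12 March and 5 November, so daylight saving is not in effect and Ardek District is at UTC+08:00.
10:45 UTC + 8h = 18:45 local.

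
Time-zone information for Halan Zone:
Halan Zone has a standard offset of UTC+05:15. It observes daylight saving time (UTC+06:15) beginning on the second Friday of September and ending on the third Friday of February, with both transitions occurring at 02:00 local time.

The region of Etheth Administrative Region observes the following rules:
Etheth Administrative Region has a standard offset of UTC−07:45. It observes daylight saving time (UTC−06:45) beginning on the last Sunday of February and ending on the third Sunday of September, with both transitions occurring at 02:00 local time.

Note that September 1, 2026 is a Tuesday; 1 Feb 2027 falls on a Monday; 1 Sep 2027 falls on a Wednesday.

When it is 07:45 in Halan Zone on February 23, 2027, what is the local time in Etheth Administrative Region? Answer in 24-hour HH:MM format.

18:45

1 September 2026 is a Tuesday, so the first Friday is September 4 and the second is September 11.
1 February 2027 is a Monday, so the first Friday is February 5 and the third is February 19.
February 23, 2027 is outside the daylight-saving period (11 September 2026 – 19 February 2027), so Halan Zone is on standard time, UTC+05:15.
07:45 Halan Zone − 5h15m = 02:30 UTC.
1 February 2027 is a Monday, so Sundays fall on 7, 14, 21, 28; the last is February 28.
1 September 2027 is a Wednesday, so the first Sunday is September 5 and the third is September 19.
At the standard offset (UTC−07:45), 02:30 UTC − 7h45m = 18:45 Etheth Administrative Region standard time (rolling into the previous day, 22 February 2027).
The standard-time date in Etheth Administrative Region, February 22, 2027, does not fall between 28 February and 19 September, so daylight saving is not in effect and Etheth Administrative Region is at UTC−07:45.
02:30 UTC − 7h45m = 18:45 Etheth Administrative Region (rolling into the previous day, 22 February 2027).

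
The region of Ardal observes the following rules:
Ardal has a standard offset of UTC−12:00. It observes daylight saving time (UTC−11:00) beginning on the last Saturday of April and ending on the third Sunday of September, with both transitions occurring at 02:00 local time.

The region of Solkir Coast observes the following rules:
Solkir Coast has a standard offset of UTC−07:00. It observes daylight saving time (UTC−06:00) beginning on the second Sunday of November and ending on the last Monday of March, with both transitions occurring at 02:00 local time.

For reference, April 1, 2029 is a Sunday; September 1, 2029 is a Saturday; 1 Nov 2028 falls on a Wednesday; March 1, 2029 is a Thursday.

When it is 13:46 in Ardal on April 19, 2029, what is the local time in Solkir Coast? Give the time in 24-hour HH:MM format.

18:46

1 April 2029 is a Sunday, so Saturdays fall on 7, 14, 21, 28; the last is April 28.
1 September 2029 is a Saturday, so the first Sunday is September 2 and the third is September 16.
Daylight saving runs 28 April – 16 September; April 19, 2029 is outside that window, so Ardal is on standard time at UTC−12:00.
13:46 Ardal + 12h = 01:46 UTC (rolling into the next day, 20 April 2029).
1 November 2028 is a Wednesday, so the first Sunday is November 5 and the second is November 12.
1 March 2029 is a Thursday, so Mondays fall on 5, 12, 19, 26; the last is March 26.
At the standard offset (UTC−07:00), 01:46 UTC − 7h = 18:46 Solkir Coast standard time (rolling into the previous day, 19 April 2029).
The standard-time date in Solkir Coast, April 19, 2029, is outside the daylight-saving period (12 November 2028 – 26 March 2029), so Solkir Coast is on standard time, UTC−07:00.
01:46 UTC − 7h = 18:46 Solkir Coast (rolling into the previous day, 19 April 2029).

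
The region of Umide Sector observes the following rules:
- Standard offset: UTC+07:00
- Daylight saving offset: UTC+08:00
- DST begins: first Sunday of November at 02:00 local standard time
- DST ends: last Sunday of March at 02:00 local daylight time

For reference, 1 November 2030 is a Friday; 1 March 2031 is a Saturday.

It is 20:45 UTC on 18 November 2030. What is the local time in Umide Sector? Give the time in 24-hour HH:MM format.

04:45

1 November 2030 is a Friday, so the first Sunday is November 3.
1 March 2031 is a Saturday, so Sundays fall on 2, 9, 16, 23, 30; the last is March 30.
At the standard offset (UTC+07:00), 20:45 UTC + 7h = 03:45 Umide Sector standard time (rolling into the next day, 19 November 2030).
The standard-time date in Umide Sector, 19 November 2030, falls between 3 November 2030 and 30 March 2031, so daylight saving is in effect and Umide Sector is at UTC+08:00.
20:45 UTC + 8h = 04:45 local (rolling into the next day, 19 November 2030).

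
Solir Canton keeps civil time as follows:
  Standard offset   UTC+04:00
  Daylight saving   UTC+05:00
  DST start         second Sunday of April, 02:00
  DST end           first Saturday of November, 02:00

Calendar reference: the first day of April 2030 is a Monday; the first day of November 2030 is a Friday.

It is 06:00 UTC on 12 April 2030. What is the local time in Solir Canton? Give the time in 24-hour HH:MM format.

10:00

1 April 2030 is a Monday, so the first Sunday is April 7 and the second is April 14.
1 November 2030 is a Friday, so the first Saturday is November 2.
At the standard offset (UTC+04:00), 06:00 UTC + 4h = 10:00 Solir Canton standard time.
The standard-time date in Solir Canton, 12 April 2030, does not fall between 14 April and 2 November, so daylight saving is not in effect and Solir Canton is at UTC+04:00.
06:00 UTC + 4h = 10:00 local.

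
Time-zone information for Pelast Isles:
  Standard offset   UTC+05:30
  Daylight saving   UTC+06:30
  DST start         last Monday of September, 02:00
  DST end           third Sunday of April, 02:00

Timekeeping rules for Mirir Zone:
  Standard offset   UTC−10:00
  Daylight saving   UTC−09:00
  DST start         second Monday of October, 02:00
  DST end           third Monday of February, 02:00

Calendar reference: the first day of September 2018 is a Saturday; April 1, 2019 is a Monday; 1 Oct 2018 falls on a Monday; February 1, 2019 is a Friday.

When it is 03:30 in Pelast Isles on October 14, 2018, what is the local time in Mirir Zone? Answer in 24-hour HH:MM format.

12:00

1 September 2018 is a Saturday, so Mondays fall on 3, 10, 17, 24; the last is September 24.
1 April 2019 is a Monday, so the first Sunday is April 7 and the third is April 21.
October 14, 2018 falls between 24 September 2018 and 21 April 2019, so daylight saving is in effect and Pelast Isles is at UTC+06:30.
03:30 Pelast Isles − 6h30m = 21:00 UTC (rolling into the previous day, 13 October 2018).
1 October 2018 is a Monday, so the first Monday is October 1 and the second is October 8.
1 February 2019 is a Friday, so the first Monday is February 4 and the third is February 18.
At the standard offset (UTC−10:00), 21:00 UTC − 10h = 11:00 Mirir Zone standard time.
Daylight saving runs 8 October 2018 – 18 February 2019; the standard-time date in Mirir Zone, October 13, 2018, is inside that window, so Mirir Zone is at UTC−09:00.
21:00 UTC − 9h = 12:00 Mirir Zone.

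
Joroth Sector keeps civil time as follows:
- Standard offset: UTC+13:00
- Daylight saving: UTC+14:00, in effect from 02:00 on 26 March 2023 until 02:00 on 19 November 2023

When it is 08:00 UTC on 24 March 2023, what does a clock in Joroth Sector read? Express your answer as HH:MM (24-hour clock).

At the standard offset (UTC+13:00), 08:00 UTC + 13h = 21:00 Joroth Sector standard time.
The standard-time date in Joroth Sector, 24 March 2023, does not fall between 26 March and 19 November, so daylight saving is not in effect and Joroth Sector is at UTC+13:00.
08:00 UTC + 13h = 21:00 local.

21:00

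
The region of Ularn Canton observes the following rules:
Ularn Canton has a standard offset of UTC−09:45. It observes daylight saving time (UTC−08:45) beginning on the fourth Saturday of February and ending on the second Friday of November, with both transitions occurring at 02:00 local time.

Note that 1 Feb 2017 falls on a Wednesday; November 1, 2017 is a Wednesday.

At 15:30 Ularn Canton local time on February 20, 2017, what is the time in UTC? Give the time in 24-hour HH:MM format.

1 February 2017 is a Wednesday, so the first Saturday is February 4 and the fourth is February 25.
1 November 2017 is a Wednesday, so the first Friday is November 3 and the second is November 10.
February 20, 2017 does not fall between 25 February and 10 November, so daylight saving is not in effect and Ularn Canton is at UTC−09:45.
15:30 local + 9h45m = 01:15 UTC (rolling into the next day, 21 February 2017).

01:15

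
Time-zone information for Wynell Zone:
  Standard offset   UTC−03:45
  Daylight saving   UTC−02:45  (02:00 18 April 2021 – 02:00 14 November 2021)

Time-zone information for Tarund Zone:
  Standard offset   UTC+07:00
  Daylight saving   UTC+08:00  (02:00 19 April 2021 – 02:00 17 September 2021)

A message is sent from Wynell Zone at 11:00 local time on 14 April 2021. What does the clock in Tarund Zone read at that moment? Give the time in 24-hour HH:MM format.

21:45

14 April 2021 does not fall between 18 April and 14 November, so daylight saving is not in effect and Wynell Zone is at UTC−03:45.
11:00 Wynell Zone + 3h45m = 14:45 UTC.
At the standard offset (UTC+07:00), 14:45 UTC + 7h = 21:45 Tarund Zone standard time.
The standard-time date in Tarund Zone, 14 April 2021, is outside the daylight-saving period (19 April – 17 September), so Tarund Zone is on standard time, UTC+07:00.
14:45 UTC + 7h = 21:45 Tarund Zone.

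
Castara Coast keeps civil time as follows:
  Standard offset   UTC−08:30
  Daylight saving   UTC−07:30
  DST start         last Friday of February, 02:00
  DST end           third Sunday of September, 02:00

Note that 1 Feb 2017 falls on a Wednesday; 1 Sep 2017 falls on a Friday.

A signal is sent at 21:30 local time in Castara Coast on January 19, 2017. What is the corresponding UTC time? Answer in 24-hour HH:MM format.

1 February 2017 is a Wednesday, so Fridays fall on 3, 10, 17, 24; the last is February 24.
1 September 2017 is a Friday, so the first Sunday is September 3 and the third is September 17.
Daylight saving runs 24 February – 17 September; January 19, 2017 is outside that window, so Castara Coast is on standard time at UTC−08:30.
21:30 local + 8h30m = 06:00 UTC (rolling into the next day, 20 January 2017).

06:00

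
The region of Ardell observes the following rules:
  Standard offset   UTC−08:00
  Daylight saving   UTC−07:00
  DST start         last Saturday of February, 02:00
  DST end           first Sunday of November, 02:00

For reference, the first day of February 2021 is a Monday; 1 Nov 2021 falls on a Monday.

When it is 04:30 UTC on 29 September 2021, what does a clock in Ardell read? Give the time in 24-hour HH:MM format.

1 February 2021 is a Monday, so Saturdays fall on 6, 13, 20, 27; the last is February 27.
1 November 2021 is a Monday, so the first Sunday is November 7.
At the standard offset (UTC−08:00), 04:30 UTC − 8h = 20:30 Ardell standard time (rolling into the previous day, 28 September 2021).
The standard-time date in Ardell, 28 September 2021, lies within the daylight-saving period (27 February – 7 November), so Ardell is on daylight time, UTC−07:00.
04:30 UTC − 7h = 21:30 local (rolling into the previous day, 28 September 2021).

21:30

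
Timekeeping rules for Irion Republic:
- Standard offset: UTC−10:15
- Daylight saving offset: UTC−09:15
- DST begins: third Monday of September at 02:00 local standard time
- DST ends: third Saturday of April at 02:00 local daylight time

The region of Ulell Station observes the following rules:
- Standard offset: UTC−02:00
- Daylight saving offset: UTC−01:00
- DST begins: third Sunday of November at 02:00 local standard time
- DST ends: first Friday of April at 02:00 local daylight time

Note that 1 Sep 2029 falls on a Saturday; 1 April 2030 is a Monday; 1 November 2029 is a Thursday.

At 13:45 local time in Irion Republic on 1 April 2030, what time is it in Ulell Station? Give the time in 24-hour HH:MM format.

22:00

1 September 2029 is a Saturday, so the first Monday is September 3 and the third is September 17.
1 April 2030 is a Monday, so the first Saturday is April 6 and the third is April 20.
Daylight saving runs 17 September 2029 – 20 April 2030; 1 April 2030 is inside that window, so Irion Republic is at UTC−09:15.
13:45 Irion Republic + 9h15m = 23:00 UTC.
1 November 2029 is a Thursday, so the first Sunday is November 4 and the third is November 18.
1 April 2030 is a Monday, so the first Friday is April 5.
At the standard offset (UTC−02:00), 23:00 UTC − 2h = 21:00 Ulell Station standard time.
The standard-time date in Ulell Station, 1 April 2030, lies within the daylight-saving period (18 November 2029 – 5 April 2030), so Ulell Station is on daylight time, UTC−01:00.
23:00 UTC − 1h = 22:00 Ulell Station.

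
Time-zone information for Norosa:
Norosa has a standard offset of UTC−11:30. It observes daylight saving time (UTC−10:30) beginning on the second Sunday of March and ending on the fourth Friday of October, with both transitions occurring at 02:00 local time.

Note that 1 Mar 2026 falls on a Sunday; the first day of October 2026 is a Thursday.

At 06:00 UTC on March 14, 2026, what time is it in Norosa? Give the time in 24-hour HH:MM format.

19:30

1 March 2026 is a Sunday, so the first Sunday is March 1 and the second is March 8.
1 October 2026 is a Thursday, so the first Friday is October 2 and the fourth is October 23.
At the standard offset (UTC−11:30), 06:00 UTC − 11h30m = 18:30 Norosa standard time (rolling into the previous day, 13 March 2026).
Daylight saving runs 8 March – 23 October; the standard-time date in Norosa, March 13, 2026, is inside that window, so Norosa is at UTC−10:30.
06:00 UTC − 10h30m = 19:30 local (rolling into the previous day, 13 March 2026).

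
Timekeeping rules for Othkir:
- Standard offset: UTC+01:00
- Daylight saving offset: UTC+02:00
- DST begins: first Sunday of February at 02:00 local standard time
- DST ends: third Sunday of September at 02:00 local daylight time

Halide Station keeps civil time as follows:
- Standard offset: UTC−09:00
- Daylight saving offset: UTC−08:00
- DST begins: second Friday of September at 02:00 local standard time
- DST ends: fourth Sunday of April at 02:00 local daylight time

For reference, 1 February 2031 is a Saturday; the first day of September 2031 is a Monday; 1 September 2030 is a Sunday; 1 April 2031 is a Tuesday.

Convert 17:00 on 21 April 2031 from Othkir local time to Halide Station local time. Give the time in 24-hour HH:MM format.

07:00

1 February 2031 is a Saturday, so the first Sunday is February 2.
1 September 2031 is a Monday, so the first Sunday is September 7 and the third is September 21.
21 April 2031 lies within the daylight-saving period (2 February – 21 September), so Othkir is on daylight time, UTC+02:00.
17:00 Othkir − 2h = 15:00 UTC.
1 September 2030 is a Sunday, so the first Friday is September 6 and the second is September 13.
1 April 2031 is a Tuesday, so the first Sunday is April 6 and the fourth is April 27.
At the standard offset (UTC−09:00), 15:00 UTC − 9h = 06:00 Halide Station standard time.
The standard-time date in Halide Station, 21 April 2031, lies within the daylight-saving period (13 September 2030 – 27 April 2031), so Halide Station is on daylight time, UTC−08:00.
15:00 UTC − 8h = 07:00 Halide Station.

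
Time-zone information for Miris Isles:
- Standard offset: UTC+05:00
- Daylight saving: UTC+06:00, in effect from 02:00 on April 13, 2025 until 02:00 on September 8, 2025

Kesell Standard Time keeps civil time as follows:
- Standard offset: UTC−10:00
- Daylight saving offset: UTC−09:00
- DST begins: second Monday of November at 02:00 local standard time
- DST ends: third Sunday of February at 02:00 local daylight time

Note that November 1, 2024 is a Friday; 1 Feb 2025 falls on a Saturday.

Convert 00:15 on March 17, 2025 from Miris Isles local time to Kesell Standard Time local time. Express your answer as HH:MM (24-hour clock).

09:15

March 17, 2025 does not fall between 13 April and 8 September, so daylight saving is not in effect and Miris Isles is at UTC+05:00.
00:15 Miris Isles − 5h = 19:15 UTC (rolling into the previous day, 16 March 2025).
1 November 2024 is a Friday, so the first Monday is November 4 and the second is November 11.
1 February 2025 is a Saturday, so the first Sunday is February 2 and the third is February 16.
At the standard offset (UTC−10:00), 19:15 UTC − 10h = 09:15 Kesell Standard Time standard time.
The standard-time date in Kesell Standard Time, March 16, 2025, is outside the daylight-saving period (11 November 2024 – 16 February 2025), so Kesell Standard Time is on standard time, UTC−10:00.
19:15 UTC − 10h = 09:15 Kesell Standard Time.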